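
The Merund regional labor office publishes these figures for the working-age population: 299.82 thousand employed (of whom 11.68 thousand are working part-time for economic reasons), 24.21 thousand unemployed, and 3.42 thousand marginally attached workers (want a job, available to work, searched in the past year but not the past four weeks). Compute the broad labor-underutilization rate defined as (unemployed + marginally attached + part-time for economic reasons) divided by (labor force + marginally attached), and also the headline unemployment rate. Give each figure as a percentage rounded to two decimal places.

Labor force = 299.82 + 24.21 = 324.03 thousand.
Numerator = 24.21 + 3.42 + 11.68 = 39.31 thousand.
Denominator = 324.03 + 3.42 = 327.45 thousand.
Broad rate = 39.31 / 327.45 = 12.00%.
Headline unemployment rate = 24.21 / 324.03 = 7.47%.

Broad underutilization rate ≈ 12.00%; headline unemployment rate ≈ 7.47%.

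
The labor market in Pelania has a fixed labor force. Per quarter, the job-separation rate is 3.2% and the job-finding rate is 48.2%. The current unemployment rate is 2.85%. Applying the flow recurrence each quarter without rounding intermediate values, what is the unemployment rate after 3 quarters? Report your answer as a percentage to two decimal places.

Unemployment rate after three quarters ≈ 5.84%.

With a fixed labor force, u_{t+1} = u_t + s·(1−u_t) − f·u_t = u_t·(1−s−f) + s.
Here 1−s−f = 0.486 and s = 0.032.
u_1 = 0.028500 × 0.486 + 0.032 = 0.045851.
u_2 = 0.045851 × 0.486 + 0.032 = 0.054284.
u_3 = 0.054284 × 0.486 + 0.032 = 0.058382.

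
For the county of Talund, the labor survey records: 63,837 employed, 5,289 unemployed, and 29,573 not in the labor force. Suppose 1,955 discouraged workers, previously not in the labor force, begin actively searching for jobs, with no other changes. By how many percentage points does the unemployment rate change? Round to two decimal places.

Initially, labor force = 63,837 + 5,289 = 69,126, so u = 5,289/69,126 = 7.65%.
After the change, unemployed and labor force both rise by 1,955 → E = 63,837, U = 7,244, labor force = 71,081.
New unemployment rate = 7,244 / 71,081 = 10.19%.
Change = 10.19% − 7.65% = +2.54 percentage points.

The unemployment rate changes by +2.54 percentage points.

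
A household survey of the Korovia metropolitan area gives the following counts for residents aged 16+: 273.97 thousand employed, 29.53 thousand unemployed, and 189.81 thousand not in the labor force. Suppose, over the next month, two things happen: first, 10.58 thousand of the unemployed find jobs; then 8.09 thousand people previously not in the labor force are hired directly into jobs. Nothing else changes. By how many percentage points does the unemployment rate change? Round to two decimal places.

Initially, labor force = 273.97 + 29.53 = 303.50 thousand, so u = 29.53/303.50 = 9.73%.
After the first change, unemployed falls and employed rises by 10.58; labor force unchanged → E = 284.55, U = 18.95, labor force = 303.50 thousand.
After the second change, employed and labor force both rise by 8.09; unemployed unchanged → E = 292.64, U = 18.95, labor force = 311.59 thousand.
New unemployment rate = 18.95 / 311.59 = 6.08%.
Change = 6.08% − 9.73% = −3.65 percentage points.

The unemployment rate changes by −3.65 percentage points.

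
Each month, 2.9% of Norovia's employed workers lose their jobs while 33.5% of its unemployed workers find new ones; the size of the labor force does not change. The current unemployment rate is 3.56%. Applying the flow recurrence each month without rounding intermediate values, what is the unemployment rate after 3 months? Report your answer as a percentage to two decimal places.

With a fixed labor force, u_{t+1} = u_t + s·(1−u_t) − f·u_t = u_t·(1−s−f) + s.
Here 1−s−f = 0.636 and s = 0.029.
u_1 = 0.035600 × 0.636 + 0.029 = 0.051642.
u_2 = 0.051642 × 0.636 + 0.029 = 0.061844.
u_3 = 0.061844 × 0.636 + 0.029 = 0.068333.

Unemployment rate after three months ≈ 6.83%.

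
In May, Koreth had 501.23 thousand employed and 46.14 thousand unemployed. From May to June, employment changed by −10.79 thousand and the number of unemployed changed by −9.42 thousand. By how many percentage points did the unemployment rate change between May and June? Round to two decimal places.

May: labor force = 501.23 + 46.14 = 547.37; u = 46.14/547.37 = 8.43%.
June: labor force = 490.44 + 36.72 = 527.16; u = 36.72/527.16 = 6.97%.
Change = 6.97% − 8.43% = −1.46 pp.

The unemployment rate changed by −1.46 percentage points.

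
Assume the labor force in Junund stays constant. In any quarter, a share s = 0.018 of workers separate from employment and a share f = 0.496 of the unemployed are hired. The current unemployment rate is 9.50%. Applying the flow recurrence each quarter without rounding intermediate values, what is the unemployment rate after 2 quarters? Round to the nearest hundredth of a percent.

Unemployment rate after two quarters ≈ 4.92%.

With a fixed labor force, u_{t+1} = u_t + s·(1−u_t) − f·u_t = u_t·(1−s−f) + s.
Here 1−s−f = 0.486 and s = 0.018.
u_1 = 0.095000 × 0.486 + 0.018 = 0.064170.
u_2 = 0.064170 × 0.486 + 0.018 = 0.049187.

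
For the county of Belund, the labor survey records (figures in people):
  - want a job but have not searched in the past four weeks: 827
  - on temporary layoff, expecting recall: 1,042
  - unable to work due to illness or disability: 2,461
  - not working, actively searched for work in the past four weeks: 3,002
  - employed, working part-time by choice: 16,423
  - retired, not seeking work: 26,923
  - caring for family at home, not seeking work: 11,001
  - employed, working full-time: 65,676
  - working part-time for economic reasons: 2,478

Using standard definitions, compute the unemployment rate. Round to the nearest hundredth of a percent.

Unemployment rate ≈ 4.56%.

Employed = 16,423 + 65,676 + 2,478 = 84,577 (anyone who worked, including part-time for economic reasons, counts as employed).
Unemployed = 1,042 + 3,002 = 4,044 (jobless and actively searching, or on temporary layoff).
Labor force = 84,577 + 4,044 = 88,621.
Unemployment rate = 4,044 / 88,621 = 4.56%.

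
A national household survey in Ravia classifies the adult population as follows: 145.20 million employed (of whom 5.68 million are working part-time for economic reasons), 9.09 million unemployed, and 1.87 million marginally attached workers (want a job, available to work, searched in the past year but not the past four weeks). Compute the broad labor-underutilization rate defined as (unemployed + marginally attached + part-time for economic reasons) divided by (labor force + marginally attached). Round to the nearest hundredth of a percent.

Broad underutilization rate ≈ 10.66%.

Labor force = 145.20 + 9.09 = 154.29 million.
Numerator = 9.09 + 1.87 + 5.68 = 16.64 million.
Denominator = 154.29 + 1.87 = 156.16 million.
Broad rate = 16.64 / 156.16 = 10.66%.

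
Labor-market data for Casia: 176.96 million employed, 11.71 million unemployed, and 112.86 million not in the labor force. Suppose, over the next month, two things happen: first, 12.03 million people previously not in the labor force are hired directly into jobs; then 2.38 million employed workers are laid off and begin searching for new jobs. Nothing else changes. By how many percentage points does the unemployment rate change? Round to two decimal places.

The unemployment rate changes by +0.81 percentage points.

Initially, labor force = 176.96 + 11.71 = 188.67 million, so u = 11.71/188.67 = 6.21%.
After the first change, employed and labor force both rise by 12.03; unemployed unchanged → E = 188.99, U = 11.71, labor force = 200.70 million.
After the second change, employed falls and unemployed rises by 2.38; labor force unchanged → E = 186.61, U = 14.09, labor force = 200.70 million.
New unemployment rate = 14.09 / 200.70 = 7.02%.
Change = 7.02% − 6.21% = +0.81 percentage points.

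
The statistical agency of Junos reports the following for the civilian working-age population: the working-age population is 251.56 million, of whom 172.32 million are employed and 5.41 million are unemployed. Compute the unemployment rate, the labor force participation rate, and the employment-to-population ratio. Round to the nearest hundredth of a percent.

Labor force = employed + unemployed = 172.32 + 5.41 = 177.73 million.
Unemployment rate = 5.41 / 177.73 = 3.04%.
Labor force participation rate = 177.73 / 251.56 = 70.65%.
Employment-population ratio = 172.32 / 251.56 = 68.50%.

Unemployment rate ≈ 3.04%; labor force participation rate ≈ 70.65%; employment-population ratio ≈ 68.50%.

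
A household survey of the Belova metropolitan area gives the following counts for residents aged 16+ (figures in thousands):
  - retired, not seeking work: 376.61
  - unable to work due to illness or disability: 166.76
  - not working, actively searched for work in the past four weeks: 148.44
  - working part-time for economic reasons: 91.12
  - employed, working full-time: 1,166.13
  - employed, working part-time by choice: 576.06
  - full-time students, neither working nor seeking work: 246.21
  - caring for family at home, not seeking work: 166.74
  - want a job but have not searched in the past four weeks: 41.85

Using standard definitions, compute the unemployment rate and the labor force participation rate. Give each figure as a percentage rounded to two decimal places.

Unemployment rate ≈ 7.49%; labor force participation rate ≈ 66.50%.

Employed = 91.12 + 1,166.13 + 576.06 = 1,833.31 thousand (anyone who worked, including part-time for economic reasons, counts as employed).
Unemployed = 148.44 thousand.
Labor force = 1,833.31 + 148.44 = 1,981.75 thousand.
Not in labor force = 376.61 + 166.76 + 246.21 + 166.74 + 41.85 = 998.17 thousand (those not working and not actively searching are outside the labor force — including those who want a job but have given up searching).
Civilian working-age population = 1,981.75 + 998.17 = 2,979.92 thousand.
Unemployment rate = 148.44 / 1,981.75 = 7.49%.
Labor force participation rate = 1,981.75 / 2,979.92 = 66.50%.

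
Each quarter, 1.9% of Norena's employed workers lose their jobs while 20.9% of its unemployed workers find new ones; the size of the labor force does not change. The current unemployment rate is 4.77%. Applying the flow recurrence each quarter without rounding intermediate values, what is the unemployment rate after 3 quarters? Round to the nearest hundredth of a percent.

With a fixed labor force, u_{t+1} = u_t + s·(1−u_t) − f·u_t = u_t·(1−s−f) + s.
Here 1−s−f = 0.772 and s = 0.019.
u_1 = 0.047700 × 0.772 + 0.019 = 0.055824.
u_2 = 0.055824 × 0.772 + 0.019 = 0.062096.
u_3 = 0.062096 × 0.772 + 0.019 = 0.066938.

Unemployment rate after three quarters ≈ 6.69%.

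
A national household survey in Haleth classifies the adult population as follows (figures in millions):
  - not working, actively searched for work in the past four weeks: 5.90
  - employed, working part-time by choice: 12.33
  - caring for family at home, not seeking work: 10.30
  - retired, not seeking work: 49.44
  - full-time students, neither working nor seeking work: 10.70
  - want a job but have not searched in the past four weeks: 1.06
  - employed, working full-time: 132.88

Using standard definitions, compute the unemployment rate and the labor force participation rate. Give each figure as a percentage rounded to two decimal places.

Employed = 12.33 + 132.88 = 145.21 million.
Unemployed = 5.90 million.
Labor force = 145.21 + 5.90 = 151.11 million.
Not in labor force = 10.30 + 49.44 + 10.70 + 1.06 = 71.50 million (those not working and not actively searching are outside the labor force — including those who want a job but have given up searching).
Civilian working-age population = 151.11 + 71.50 = 222.61 million.
Unemployment rate = 5.90 / 151.11 = 3.90%.
Labor force participation rate = 151.11 / 222.61 = 67.88%.

Unemployment rate ≈ 3.90%; labor force participation rate ≈ 67.88%.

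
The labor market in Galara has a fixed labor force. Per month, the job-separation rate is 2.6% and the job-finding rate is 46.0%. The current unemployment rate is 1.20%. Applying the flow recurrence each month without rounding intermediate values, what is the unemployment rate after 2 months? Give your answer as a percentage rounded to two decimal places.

Unemployment rate after two months ≈ 4.25%.

With a fixed labor force, u_{t+1} = u_t + s·(1−u_t) − f·u_t = u_t·(1−s−f) + s.
Here 1−s−f = 0.514 and s = 0.026.
u_1 = 0.012000 × 0.514 + 0.026 = 0.032168.
u_2 = 0.032168 × 0.514 + 0.026 = 0.042534.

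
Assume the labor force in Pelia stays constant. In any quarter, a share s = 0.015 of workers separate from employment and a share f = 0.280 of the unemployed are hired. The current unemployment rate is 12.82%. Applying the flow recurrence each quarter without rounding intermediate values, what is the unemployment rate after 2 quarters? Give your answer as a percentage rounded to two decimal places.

Unemployment rate after two quarters ≈ 8.93%.

With a fixed labor force, u_{t+1} = u_t + s·(1−u_t) − f·u_t = u_t·(1−s−f) + s.
Here 1−s−f = 0.705 and s = 0.015.
u_1 = 0.128200 × 0.705 + 0.015 = 0.105381.
u_2 = 0.105381 × 0.705 + 0.015 = 0.089294.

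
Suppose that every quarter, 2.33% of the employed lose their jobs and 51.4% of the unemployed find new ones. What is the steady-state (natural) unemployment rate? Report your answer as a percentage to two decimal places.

At steady state the flows balance: s·E = f·U, so U/(E+U) = s/(s+f).
u* = 2.33 / (2.33 + 51.4) = 2.33 / 53.73 = 4.34%.

Steady-state unemployment rate ≈ 4.34%.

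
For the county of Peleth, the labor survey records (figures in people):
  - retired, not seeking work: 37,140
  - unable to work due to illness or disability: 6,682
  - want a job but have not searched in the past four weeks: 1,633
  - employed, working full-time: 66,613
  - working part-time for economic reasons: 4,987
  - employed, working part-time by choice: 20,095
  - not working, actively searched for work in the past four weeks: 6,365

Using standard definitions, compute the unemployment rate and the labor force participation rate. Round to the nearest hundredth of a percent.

Employed = 66,613 + 4,987 + 20,095 = 91,695 (anyone who worked, including part-time for economic reasons, counts as employed).
Unemployed = 6,365.
Labor force = 91,695 + 6,365 = 98,060.
Not in labor force = 37,140 + 6,682 + 1,633 = 45,455 (those not working and not actively searching are outside the labor force — including those who want a job but have given up searching).
Civilian working-age population = 98,060 + 45,455 = 143,515.
Unemployment rate = 6,365 / 98,060 = 6.49%.
Labor force participation rate = 98,060 / 143,515 = 68.33%.

Unemployment rate ≈ 6.49%; labor force participation rate ≈ 68.33%.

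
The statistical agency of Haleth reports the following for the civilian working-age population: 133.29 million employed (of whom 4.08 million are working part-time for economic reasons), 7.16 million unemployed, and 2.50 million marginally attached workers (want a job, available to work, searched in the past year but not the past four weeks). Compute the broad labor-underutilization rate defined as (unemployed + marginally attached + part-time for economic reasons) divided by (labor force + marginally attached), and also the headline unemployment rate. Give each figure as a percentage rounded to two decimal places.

Labor force = 133.29 + 7.16 = 140.45 million.
Numerator = 7.16 + 2.50 + 4.08 = 13.74 million.
Denominator = 140.45 + 2.50 = 142.95 million.
Broad rate = 13.74 / 142.95 = 9.61%.
Headline unemployment rate = 7.16 / 140.45 = 5.10%.

Broad underutilization rate ≈ 9.61%; headline unemployment rate ≈ 5.10%.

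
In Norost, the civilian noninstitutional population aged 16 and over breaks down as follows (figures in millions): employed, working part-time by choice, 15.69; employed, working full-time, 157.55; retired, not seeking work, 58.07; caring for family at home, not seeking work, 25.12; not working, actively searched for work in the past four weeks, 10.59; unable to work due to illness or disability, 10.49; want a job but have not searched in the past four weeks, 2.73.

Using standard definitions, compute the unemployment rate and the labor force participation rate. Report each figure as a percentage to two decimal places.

Unemployment rate ≈ 5.76%; labor force participation rate ≈ 65.60%.

Employed = 15.69 + 157.55 = 173.24 million.
Unemployed = 10.59 million.
Labor force = 173.24 + 10.59 = 183.83 million.
Not in labor force = 58.07 + 25.12 + 10.49 + 2.73 = 96.41 million (those not working and not actively searching are outside the labor force — including those who want a job but have given up searching).
Civilian working-age population = 183.83 + 96.41 = 280.24 million.
Unemployment rate = 10.59 / 183.83 = 5.76%.
Labor force participation rate = 183.83 / 280.24 = 65.60%.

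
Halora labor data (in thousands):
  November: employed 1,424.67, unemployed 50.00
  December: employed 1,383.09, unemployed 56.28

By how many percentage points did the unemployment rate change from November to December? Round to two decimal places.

November: labor force = 1,424.67 + 50.00 = 1,474.67; u = 50.00/1,474.67 = 3.39%.
December: labor force = 1,383.09 + 56.28 = 1,439.37; u = 56.28/1,439.37 = 3.91%.
Change = 3.91% − 3.39% = +0.52 pp.

The unemployment rate changed by +0.52 percentage points.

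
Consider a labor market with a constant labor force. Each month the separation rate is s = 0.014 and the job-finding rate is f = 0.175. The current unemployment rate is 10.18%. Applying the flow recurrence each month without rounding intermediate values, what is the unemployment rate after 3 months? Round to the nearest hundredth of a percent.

Unemployment rate after three months ≈ 8.89%.

With a fixed labor force, u_{t+1} = u_t + s·(1−u_t) − f·u_t = u_t·(1−s−f) + s.
Here 1−s−f = 0.811 and s = 0.014.
u_1 = 0.101800 × 0.811 + 0.014 = 0.096560.
u_2 = 0.096560 × 0.811 + 0.014 = 0.092310.
u_3 = 0.092310 × 0.811 + 0.014 = 0.088863.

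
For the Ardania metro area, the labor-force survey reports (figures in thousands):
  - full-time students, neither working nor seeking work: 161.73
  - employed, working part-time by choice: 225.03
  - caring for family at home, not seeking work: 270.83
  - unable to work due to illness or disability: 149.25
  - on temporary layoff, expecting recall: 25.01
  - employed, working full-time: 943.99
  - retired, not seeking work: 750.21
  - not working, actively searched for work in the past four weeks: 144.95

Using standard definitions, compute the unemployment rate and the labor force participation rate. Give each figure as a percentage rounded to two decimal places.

Employed = 225.03 + 943.99 = 1,169.02 thousand.
Unemployed = 25.01 + 144.95 = 169.96 thousand (jobless and actively searching, or on temporary layoff).
Labor force = 1,169.02 + 169.96 = 1,338.98 thousand.
Not in labor force = 161.73 + 270.83 + 149.25 + 750.21 = 1,332.02 thousand (those not working and not actively searching are outside the labor force).
Civilian working-age population = 1,338.98 + 1,332.02 = 2,671.00 thousand.
Unemployment rate = 169.96 / 1,338.98 = 12.69%.
Labor force participation rate = 1,338.98 / 2,671.00 = 50.13%.

Unemployment rate ≈ 12.69%; labor force participation rate ≈ 50.13%.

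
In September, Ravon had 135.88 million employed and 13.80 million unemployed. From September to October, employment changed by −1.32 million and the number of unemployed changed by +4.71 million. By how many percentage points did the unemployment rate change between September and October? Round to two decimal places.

September: labor force = 135.88 + 13.80 = 149.68; u = 13.80/149.68 = 9.22%.
October: labor force = 134.56 + 18.51 = 153.07; u = 18.51/153.07 = 12.09%.
Change = 12.09% − 9.22% = +2.87 pp.

The unemployment rate changed by +2.87 percentage points.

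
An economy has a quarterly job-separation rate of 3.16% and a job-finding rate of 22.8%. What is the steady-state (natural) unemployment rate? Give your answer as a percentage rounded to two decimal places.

Steady-state unemployment rate ≈ 12.17%.

At steady state the flows balance: s·E = f·U, so U/(E+U) = s/(s+f).
u* = 3.16 / (3.16 + 22.8) = 3.16 / 25.96 = 12.17%.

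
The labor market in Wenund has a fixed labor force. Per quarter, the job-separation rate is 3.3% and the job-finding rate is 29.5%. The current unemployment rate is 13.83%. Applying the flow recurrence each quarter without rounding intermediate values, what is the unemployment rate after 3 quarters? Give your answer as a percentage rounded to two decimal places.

With a fixed labor force, u_{t+1} = u_t + s·(1−u_t) − f·u_t = u_t·(1−s−f) + s.
Here 1−s−f = 0.672 and s = 0.033.
u_1 = 0.138300 × 0.672 + 0.033 = 0.125938.
u_2 = 0.125938 × 0.672 + 0.033 = 0.117630.
u_3 = 0.117630 × 0.672 + 0.033 = 0.112047.

Unemployment rate after three quarters ≈ 11.20%.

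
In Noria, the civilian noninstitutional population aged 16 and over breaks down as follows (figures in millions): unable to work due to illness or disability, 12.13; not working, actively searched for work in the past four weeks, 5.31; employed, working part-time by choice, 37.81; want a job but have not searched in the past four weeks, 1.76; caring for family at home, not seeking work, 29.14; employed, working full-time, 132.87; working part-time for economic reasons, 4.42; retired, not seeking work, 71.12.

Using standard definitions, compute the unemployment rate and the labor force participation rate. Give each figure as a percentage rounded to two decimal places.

Employed = 37.81 + 132.87 + 4.42 = 175.10 million (anyone who worked, including part-time for economic reasons, counts as employed).
Unemployed = 5.31 million.
Labor force = 175.10 + 5.31 = 180.41 million.
Not in labor force = 12.13 + 1.76 + 29.14 + 71.12 = 114.15 million (those not working and not actively searching are outside the labor force — including those who want a job but have given up searching).
Civilian working-age population = 180.41 + 114.15 = 294.56 million.
Unemployment rate = 5.31 / 180.41 = 2.94%.
Labor force participation rate = 180.41 / 294.56 = 61.25%.

Unemployment rate ≈ 2.94%; labor force participation rate ≈ 61.25%.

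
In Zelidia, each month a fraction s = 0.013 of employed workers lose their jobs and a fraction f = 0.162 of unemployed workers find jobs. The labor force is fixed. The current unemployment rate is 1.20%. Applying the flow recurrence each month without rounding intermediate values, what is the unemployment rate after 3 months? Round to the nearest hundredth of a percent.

Unemployment rate after three months ≈ 3.93%.

With a fixed labor force, u_{t+1} = u_t + s·(1−u_t) − f·u_t = u_t·(1−s−f) + s.
Here 1−s−f = 0.825 and s = 0.013.
u_1 = 0.012000 × 0.825 + 0.013 = 0.022900.
u_2 = 0.022900 × 0.825 + 0.013 = 0.031892.
u_3 = 0.031892 × 0.825 + 0.013 = 0.039311.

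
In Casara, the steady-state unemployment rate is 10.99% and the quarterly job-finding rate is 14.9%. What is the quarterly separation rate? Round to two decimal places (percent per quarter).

Separation rate ≈ 1.84% per quarter.

From u* = s/(s+f): s = u·f/(1−u).
s = 0.1099 × 14.9 / (1 − 0.1099) = 1.6375 / 0.8901 ≈ 1.84% per quarter.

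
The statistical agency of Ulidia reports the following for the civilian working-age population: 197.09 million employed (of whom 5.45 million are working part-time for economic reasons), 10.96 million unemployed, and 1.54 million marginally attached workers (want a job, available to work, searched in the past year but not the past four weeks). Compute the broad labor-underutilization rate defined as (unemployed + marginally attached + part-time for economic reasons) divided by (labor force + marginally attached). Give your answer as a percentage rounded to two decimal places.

Labor force = 197.09 + 10.96 = 208.05 million.
Numerator = 10.96 + 1.54 + 5.45 = 17.95 million.
Denominator = 208.05 + 1.54 = 209.59 million.
Broad rate = 17.95 / 209.59 = 8.56%.

Broad underutilization rate ≈ 8.56%.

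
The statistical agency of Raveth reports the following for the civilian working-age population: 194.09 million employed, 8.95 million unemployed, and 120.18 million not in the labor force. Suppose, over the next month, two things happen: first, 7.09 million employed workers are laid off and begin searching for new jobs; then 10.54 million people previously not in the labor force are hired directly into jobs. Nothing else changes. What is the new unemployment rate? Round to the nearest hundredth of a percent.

Initially, labor force = 194.09 + 8.95 = 203.04 million, so u = 8.95/203.04 = 4.41%.
After the first change, employed falls and unemployed rises by 7.09; labor force unchanged → E = 187.00, U = 16.04, labor force = 203.04 million.
After the second change, employed and labor force both rise by 10.54; unemployed unchanged → E = 197.54, U = 16.04, labor force = 213.58 million.
New unemployment rate = 16.04 / 213.58 = 7.51%.

New unemployment rate ≈ 7.51%.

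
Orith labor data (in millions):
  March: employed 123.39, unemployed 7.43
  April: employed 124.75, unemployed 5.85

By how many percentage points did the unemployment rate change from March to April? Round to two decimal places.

March: labor force = 123.39 + 7.43 = 130.82; u = 7.43/130.82 = 5.68%.
April: labor force = 124.75 + 5.85 = 130.60; u = 5.85/130.60 = 4.48%.
Change = 4.48% − 5.68% = −1.20 pp.

The unemployment rate changed by −1.20 percentage points.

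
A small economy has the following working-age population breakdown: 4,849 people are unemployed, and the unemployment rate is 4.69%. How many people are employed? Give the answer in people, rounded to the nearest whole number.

About 98,541 are employed.

Labor force = U / u = 4,849 / 0.0469 ≈ 103,390.
Employed = labor force − unemployed = 103,390 − 4,849 = 98,541.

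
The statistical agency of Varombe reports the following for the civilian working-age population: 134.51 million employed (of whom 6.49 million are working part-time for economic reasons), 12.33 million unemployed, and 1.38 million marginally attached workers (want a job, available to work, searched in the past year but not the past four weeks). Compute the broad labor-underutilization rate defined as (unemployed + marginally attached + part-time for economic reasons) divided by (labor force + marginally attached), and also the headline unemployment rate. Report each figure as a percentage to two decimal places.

Broad underutilization rate ≈ 13.63%; headline unemployment rate ≈ 8.40%.

Labor force = 134.51 + 12.33 = 146.84 million.
Numerator = 12.33 + 1.38 + 6.49 = 20.20 million.
Denominator = 146.84 + 1.38 = 148.22 million.
Broad rate = 20.20 / 148.22 = 13.63%.
Headline unemployment rate = 12.33 / 146.84 = 8.40%.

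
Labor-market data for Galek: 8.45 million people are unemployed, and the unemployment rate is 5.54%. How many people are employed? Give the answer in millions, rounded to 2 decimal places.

Labor force = U / u = 8.45 / 0.0554 ≈ 152.53 million.
Employed = labor force − unemployed = 152.53 − 8.45 = 144.08 million.

About 144.08 million are employed.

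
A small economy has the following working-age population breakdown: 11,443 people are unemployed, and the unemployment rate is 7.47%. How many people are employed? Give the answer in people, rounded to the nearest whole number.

About 141,743 are employed.

Labor force = U / u = 11,443 / 0.0747 ≈ 153,186.
Employed = labor force − unemployed = 153,186 − 11,443 = 141,743.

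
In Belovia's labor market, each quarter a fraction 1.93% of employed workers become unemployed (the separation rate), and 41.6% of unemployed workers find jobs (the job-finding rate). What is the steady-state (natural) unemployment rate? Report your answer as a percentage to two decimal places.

At steady state the flows balance: s·E = f·U, so U/(E+U) = s/(s+f).
u* = 1.93 / (1.93 + 41.6) = 1.93 / 43.53 = 4.43%.

Steady-state unemployment rate ≈ 4.43%.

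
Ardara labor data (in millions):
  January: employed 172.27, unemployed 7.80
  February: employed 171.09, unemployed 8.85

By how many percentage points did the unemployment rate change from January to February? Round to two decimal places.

January: labor force = 172.27 + 7.80 = 180.07; u = 7.80/180.07 = 4.33%.
February: labor force = 171.09 + 8.85 = 179.94; u = 8.85/179.94 = 4.92%.
Change = 4.92% − 4.33% = +0.59 pp.

The unemployment rate changed by +0.59 percentage points.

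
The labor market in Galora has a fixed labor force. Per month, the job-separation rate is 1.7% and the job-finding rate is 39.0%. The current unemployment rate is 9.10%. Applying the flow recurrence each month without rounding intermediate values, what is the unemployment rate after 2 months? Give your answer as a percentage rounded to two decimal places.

With a fixed labor force, u_{t+1} = u_t + s·(1−u_t) − f·u_t = u_t·(1−s−f) + s.
Here 1−s−f = 0.593 and s = 0.017.
u_1 = 0.091000 × 0.593 + 0.017 = 0.070963.
u_2 = 0.070963 × 0.593 + 0.017 = 0.059081.

Unemployment rate after two months ≈ 5.91%.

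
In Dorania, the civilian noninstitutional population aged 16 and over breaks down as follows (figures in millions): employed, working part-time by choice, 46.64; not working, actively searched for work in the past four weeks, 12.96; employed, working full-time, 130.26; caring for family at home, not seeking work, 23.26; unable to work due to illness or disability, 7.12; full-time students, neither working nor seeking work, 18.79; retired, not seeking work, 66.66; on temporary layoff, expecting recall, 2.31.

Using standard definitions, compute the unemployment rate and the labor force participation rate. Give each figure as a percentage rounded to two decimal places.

Employed = 46.64 + 130.26 = 176.90 million.
Unemployed = 12.96 + 2.31 = 15.27 million (jobless and actively searching, or on temporary layoff).
Labor force = 176.90 + 15.27 = 192.17 million.
Not in labor force = 23.26 + 7.12 + 18.79 + 66.66 = 115.83 million (those not working and not actively searching are outside the labor force).
Civilian working-age population = 192.17 + 115.83 = 308.00 million.
Unemployment rate = 15.27 / 192.17 = 7.95%.
Labor force participation rate = 192.17 / 308.00 = 62.39%.

Unemployment rate ≈ 7.95%; labor force participation rate ≈ 62.39%.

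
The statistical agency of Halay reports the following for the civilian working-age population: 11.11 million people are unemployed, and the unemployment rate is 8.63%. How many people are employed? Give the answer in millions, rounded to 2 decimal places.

About 117.63 million are employed.

Labor force = U / u = 11.11 / 0.0863 ≈ 128.74 million.
Employed = labor force − unemployed = 128.74 − 11.11 = 117.63 million.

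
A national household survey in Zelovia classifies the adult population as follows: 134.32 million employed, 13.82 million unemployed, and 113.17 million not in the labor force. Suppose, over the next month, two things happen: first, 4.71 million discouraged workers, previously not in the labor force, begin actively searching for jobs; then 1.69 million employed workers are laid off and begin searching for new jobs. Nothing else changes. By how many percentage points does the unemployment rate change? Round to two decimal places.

The unemployment rate changes by +3.90 percentage points.

Initially, labor force = 134.32 + 13.82 = 148.14 million, so u = 13.82/148.14 = 9.33%.
After the first change, unemployed and labor force both rise by 4.71 → E = 134.32, U = 18.53, labor force = 152.85 million.
After the second change, employed falls and unemployed rises by 1.69; labor force unchanged → E = 132.63, U = 20.22, labor force = 152.85 million.
New unemployment rate = 20.22 / 152.85 = 13.23%.
Change = 13.23% − 9.33% = +3.90 percentage points.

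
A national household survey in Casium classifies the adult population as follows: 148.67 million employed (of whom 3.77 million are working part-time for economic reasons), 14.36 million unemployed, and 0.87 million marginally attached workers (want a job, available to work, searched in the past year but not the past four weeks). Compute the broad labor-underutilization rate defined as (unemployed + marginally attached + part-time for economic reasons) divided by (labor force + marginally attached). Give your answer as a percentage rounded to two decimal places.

Broad underutilization rate ≈ 11.59%.

Labor force = 148.67 + 14.36 = 163.03 million.
Numerator = 14.36 + 0.87 + 3.77 = 19.00 million.
Denominator = 163.03 + 0.87 = 163.90 million.
Broad rate = 19.00 / 163.90 = 11.59%.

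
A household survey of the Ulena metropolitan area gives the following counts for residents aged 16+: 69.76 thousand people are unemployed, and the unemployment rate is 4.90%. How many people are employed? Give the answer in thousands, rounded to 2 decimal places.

About 1,353.91 thousand are employed.

Labor force = U / u = 69.76 / 0.0490 ≈ 1,423.67 thousand.
Employed = labor force − unemployed = 1,423.67 − 69.76 = 1,353.91 thousand.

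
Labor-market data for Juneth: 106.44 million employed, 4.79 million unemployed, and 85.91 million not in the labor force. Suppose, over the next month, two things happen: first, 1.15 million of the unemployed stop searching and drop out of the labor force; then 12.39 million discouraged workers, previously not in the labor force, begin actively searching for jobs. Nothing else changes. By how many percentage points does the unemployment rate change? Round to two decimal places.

The unemployment rate changes by +8.78 percentage points.

Initially, labor force = 106.44 + 4.79 = 111.23 million, so u = 4.79/111.23 = 4.31%.
After the first change, unemployed and labor force both fall by 1.15 → E = 106.44, U = 3.64, labor force = 110.08 million.
After the second change, unemployed and labor force both rise by 12.39 → E = 106.44, U = 16.03, labor force = 122.47 million.
New unemployment rate = 16.03 / 122.47 = 13.09%.
Change = 13.09% − 4.31% = +8.78 percentage points.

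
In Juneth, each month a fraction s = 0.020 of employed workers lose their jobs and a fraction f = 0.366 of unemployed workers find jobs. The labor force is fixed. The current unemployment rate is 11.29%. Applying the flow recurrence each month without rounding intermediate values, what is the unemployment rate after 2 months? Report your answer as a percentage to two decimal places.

With a fixed labor force, u_{t+1} = u_t + s·(1−u_t) − f·u_t = u_t·(1−s−f) + s.
Here 1−s−f = 0.614 and s = 0.020.
u_1 = 0.112900 × 0.614 + 0.020 = 0.089321.
u_2 = 0.089321 × 0.614 + 0.020 = 0.074843.

Unemployment rate after two months ≈ 7.48%.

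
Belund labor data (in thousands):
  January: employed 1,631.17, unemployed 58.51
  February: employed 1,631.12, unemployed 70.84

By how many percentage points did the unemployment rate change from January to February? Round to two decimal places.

The unemployment rate changed by +0.70 percentage points.

January: labor force = 1,631.17 + 58.51 = 1,689.68; u = 58.51/1,689.68 = 3.46%.
February: labor force = 1,631.12 + 70.84 = 1,701.96; u = 70.84/1,701.96 = 4.16%.
Change = 4.16% − 3.46% = +0.70 pp.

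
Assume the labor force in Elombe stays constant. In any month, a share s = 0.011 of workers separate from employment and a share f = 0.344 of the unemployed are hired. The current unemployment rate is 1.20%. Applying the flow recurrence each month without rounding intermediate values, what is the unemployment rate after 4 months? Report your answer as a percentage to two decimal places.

Unemployment rate after four months ≈ 2.77%.

With a fixed labor force, u_{t+1} = u_t + s·(1−u_t) − f·u_t = u_t·(1−s−f) + s.
Here 1−s−f = 0.645 and s = 0.011.
u_1 = 0.012000 × 0.645 + 0.011 = 0.018740.
u_2 = 0.018740 × 0.645 + 0.011 = 0.023087.
u_3 = 0.023087 × 0.645 + 0.011 = 0.025891.
u_4 = 0.025891 × 0.645 + 0.011 = 0.027700.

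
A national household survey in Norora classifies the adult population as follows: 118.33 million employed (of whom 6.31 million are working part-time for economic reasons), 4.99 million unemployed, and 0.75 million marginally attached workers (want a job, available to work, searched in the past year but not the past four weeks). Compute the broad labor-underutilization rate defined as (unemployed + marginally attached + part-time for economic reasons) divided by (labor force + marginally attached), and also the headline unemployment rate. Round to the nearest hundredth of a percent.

Broad underutilization rate ≈ 9.71%; headline unemployment rate ≈ 4.05%.

Labor force = 118.33 + 4.99 = 123.32 million.
Numerator = 4.99 + 0.75 + 6.31 = 12.05 million.
Denominator = 123.32 + 0.75 = 124.07 million.
Broad rate = 12.05 / 124.07 = 9.71%.
Headline unemployment rate = 4.99 / 123.32 = 4.05%.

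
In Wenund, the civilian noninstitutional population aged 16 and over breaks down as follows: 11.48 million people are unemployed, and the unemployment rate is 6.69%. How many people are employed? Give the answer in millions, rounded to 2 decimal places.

About 160.12 million are employed.

Labor force = U / u = 11.48 / 0.0669 ≈ 171.60 million.
Employed = labor force − unemployed = 171.60 − 11.48 = 160.12 million.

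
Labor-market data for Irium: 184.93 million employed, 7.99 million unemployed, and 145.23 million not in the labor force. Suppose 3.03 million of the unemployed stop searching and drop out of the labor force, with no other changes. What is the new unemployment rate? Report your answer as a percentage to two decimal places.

Initially, labor force = 184.93 + 7.99 = 192.92 million, so u = 7.99/192.92 = 4.14%.
After the change, unemployed and labor force both fall by 3.03 → E = 184.93, U = 4.96, labor force = 189.89 million.
New unemployment rate = 4.96 / 189.89 = 2.61%.

New unemployment rate ≈ 2.61%.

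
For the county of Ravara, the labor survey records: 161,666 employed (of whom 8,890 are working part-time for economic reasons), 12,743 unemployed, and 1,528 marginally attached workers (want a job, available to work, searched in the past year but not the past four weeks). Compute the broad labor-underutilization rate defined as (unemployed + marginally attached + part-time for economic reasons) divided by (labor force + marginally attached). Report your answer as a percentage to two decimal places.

Labor force = 161,666 + 12,743 = 174,409.
Numerator = 12,743 + 1,528 + 8,890 = 23,161.
Denominator = 174,409 + 1,528 = 175,937.
Broad rate = 23,161 / 175,937 = 13.16%.

Broad underutilization rate ≈ 13.16%.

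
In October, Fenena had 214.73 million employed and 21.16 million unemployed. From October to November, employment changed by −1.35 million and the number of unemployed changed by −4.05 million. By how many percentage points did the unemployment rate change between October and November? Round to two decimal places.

The unemployment rate changed by −1.55 percentage points.

October: labor force = 214.73 + 21.16 = 235.89; u = 21.16/235.89 = 8.97%.
November: labor force = 213.38 + 17.11 = 230.49; u = 17.11/230.49 = 7.42%.
Change = 7.42% − 8.97% = −1.55 pp.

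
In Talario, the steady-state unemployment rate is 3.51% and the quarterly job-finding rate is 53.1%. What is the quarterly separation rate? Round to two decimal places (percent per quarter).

Separation rate ≈ 1.93% per quarter.

From u* = s/(s+f): s = u·f/(1−u).
s = 0.0351 × 53.1 / (1 − 0.0351) = 1.8638 / 0.9649 ≈ 1.93% per quarter.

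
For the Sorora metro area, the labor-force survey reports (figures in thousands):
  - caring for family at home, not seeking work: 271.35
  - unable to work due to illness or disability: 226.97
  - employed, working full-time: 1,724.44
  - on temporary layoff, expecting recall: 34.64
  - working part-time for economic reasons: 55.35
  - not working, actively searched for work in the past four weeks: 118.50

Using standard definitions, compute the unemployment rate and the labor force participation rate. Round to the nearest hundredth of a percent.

Employed = 1,724.44 + 55.35 = 1,779.79 thousand (anyone who worked, including part-time for economic reasons, counts as employed).
Unemployed = 34.64 + 118.50 = 153.14 thousand (jobless and actively searching, or on temporary layoff).
Labor force = 1,779.79 + 153.14 = 1,932.93 thousand.
Not in labor force = 271.35 + 226.97 = 498.32 thousand (those not working and not actively searching are outside the labor force).
Civilian working-age population = 1,932.93 + 498.32 = 2,431.25 thousand.
Unemployment rate = 153.14 / 1,932.93 = 7.92%.
Labor force participation rate = 1,932.93 / 2,431.25 = 79.50%.

Unemployment rate ≈ 7.92%; labor force participation rate ≈ 79.50%.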